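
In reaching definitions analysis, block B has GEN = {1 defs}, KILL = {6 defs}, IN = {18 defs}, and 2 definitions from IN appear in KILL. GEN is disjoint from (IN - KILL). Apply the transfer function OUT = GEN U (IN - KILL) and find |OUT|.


IN - KILL: 18 - 2 = 16 surviving definitions
OUT = GEN + surviving = 1 + 16 = 17

17


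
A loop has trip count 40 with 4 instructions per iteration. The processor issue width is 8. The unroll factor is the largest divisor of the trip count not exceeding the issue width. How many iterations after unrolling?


Largest divisor of 40 <= 8 is 8
New iterations = 40 / 8 = 5

5


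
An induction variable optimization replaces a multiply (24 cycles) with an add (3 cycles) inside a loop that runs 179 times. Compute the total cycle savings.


Per-iteration saving = 24 - 3 = 21
Total saved = 179 * 21 = 3759

3759


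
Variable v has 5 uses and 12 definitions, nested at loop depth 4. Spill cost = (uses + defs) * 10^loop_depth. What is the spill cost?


uses + defs = 5 + 12 = 17
10^4 = 10000
Spill cost = 17 * 10000 = 170000

170000


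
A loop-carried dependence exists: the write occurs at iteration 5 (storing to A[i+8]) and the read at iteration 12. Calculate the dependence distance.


Distance = read iteration - write iteration
= 12 - 5 = 7

7


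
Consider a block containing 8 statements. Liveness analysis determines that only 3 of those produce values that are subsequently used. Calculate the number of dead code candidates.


Dead code = total statements - live definitions
= 8 - 3 = 5

5


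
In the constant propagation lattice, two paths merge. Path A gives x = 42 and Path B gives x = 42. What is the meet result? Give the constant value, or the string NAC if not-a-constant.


Meet operation: if both paths give the same constant, result is that constant; if they differ, result is NAC (not-a-constant).
Path A: 42, Path B: 42 -> equal
Result: constant -> 42

42


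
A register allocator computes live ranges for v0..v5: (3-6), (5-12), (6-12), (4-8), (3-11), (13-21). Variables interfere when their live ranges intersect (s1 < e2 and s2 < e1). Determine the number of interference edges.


Check all pairs for overlapping intervals.
Two intervals (s1,e1) and (s2,e2) overlap if s1 < e2 and s2 < e1.
v0 (3-6) vs v1..v5: overlaps v1, v3, v4 -> 3
v1 (5-12) vs v2..v5: overlaps v2, v3, v4 -> 3
v2 (6-12) vs v3..v5: overlaps v3, v4 -> 2
v3 (4-8) vs v4..v5: overlaps v4 -> 1
v4 (3-11) vs v5: overlaps none -> 0
Total overlapping pairs = 3 + 3 + 2 + 1 + 0 = 9

9


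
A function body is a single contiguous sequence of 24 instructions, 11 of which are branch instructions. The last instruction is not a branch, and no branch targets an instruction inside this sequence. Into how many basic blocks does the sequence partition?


With no in-sequence branch targets, the leaders are the first instruction plus the instruction after each branch.
Number of basic blocks = branches + 1
= 11 + 1 = 12

12


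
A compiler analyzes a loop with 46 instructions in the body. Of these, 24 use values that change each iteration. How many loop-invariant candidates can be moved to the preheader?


Invariant candidates = total - loop-dependent
= 46 - 24 = 22

22


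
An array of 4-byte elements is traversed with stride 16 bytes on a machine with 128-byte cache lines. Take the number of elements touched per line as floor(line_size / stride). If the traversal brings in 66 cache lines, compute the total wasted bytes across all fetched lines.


Elements per line = floor(128 / 16) = 8
Bytes used per line = 8 * 4 = 32
Wasted per line = 128 - 32 = 96
Total wasted = 96 * 66 = 6336

6336


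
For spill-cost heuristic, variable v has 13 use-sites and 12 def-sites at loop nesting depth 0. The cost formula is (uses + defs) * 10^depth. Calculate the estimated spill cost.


uses + defs = 13 + 12 = 25
10^0 = 1
Spill cost = 25 * 1 = 25

25


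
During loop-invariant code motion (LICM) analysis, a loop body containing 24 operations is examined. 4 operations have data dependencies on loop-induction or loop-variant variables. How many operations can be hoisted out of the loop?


Invariant candidates = total - loop-dependent
= 24 - 4 = 20

20


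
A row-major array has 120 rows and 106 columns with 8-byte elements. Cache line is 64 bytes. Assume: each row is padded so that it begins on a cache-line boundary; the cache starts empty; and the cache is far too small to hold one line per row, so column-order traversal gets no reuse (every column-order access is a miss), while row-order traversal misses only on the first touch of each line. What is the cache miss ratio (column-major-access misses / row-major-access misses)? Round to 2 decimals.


Each row occupies 106 * 8 = 848 bytes and starts on a line boundary, so it spans ceil(848 / 64) = 14 cache lines.
Row-major traversal misses (one per line touched): 120 * ceil(106 * 8 / 64) = 1680
Column-major traversal misses (no reuse, every access misses): 120 * 106 = 12720
Ratio = 12720 / 1680 = 7.57

7.57


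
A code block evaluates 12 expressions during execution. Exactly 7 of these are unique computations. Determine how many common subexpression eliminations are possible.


CSE count = total expressions - unique expressions
= 12 - 7 = 5

5


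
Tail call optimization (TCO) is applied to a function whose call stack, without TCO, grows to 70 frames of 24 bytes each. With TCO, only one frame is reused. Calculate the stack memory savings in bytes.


Without TCO: 70 * 24 = 1680 bytes
With TCO: reuse 1 frame = 24 bytes
Savings = 1680 - 24 = 1656

1656


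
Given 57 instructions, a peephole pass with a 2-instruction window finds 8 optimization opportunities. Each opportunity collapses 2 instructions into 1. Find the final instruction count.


Each match removes 1 instructions.
Total removed = 8 * 1 = 8
Remaining = 57 - 8 = 49

49


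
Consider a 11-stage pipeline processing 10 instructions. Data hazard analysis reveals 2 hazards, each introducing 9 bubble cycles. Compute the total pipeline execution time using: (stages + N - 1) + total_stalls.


Base cycles = 11 + 10 - 1 = 20
Total stalls = 2 * 9 = 18
Total = 20 + 18 = 38

38


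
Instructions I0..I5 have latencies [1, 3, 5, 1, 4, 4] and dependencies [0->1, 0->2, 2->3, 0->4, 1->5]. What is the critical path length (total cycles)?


Compute longest path through dependency graph: dist(Ik) = max over predecessors of dist + latency(Ik).
dist(I0) = latency 1 = 1
dist(I1) = dist(I0) + 3 = 1 + 3 = 4
dist(I2) = dist(I0) + 5 = 1 + 5 = 6
dist(I3) = dist(I2) + 1 = 6 + 1 = 7
dist(I4) = dist(I0) + 4 = 1 + 4 = 5
dist(I5) = dist(I1) + 4 = 4 + 4 = 8
Critical path = max dist = 8

8


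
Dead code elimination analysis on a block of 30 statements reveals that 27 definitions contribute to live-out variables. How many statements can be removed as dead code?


Dead code = total statements - live definitions
= 30 - 27 = 3

3


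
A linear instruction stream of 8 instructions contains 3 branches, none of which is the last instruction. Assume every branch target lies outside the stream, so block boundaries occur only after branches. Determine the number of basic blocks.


With no in-sequence branch targets, the leaders are the first instruction plus the instruction after each branch.
Number of basic blocks = branches + 1
= 3 + 1 = 4

4


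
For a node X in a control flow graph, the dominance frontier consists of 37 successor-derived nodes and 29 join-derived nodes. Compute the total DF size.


DF(X) = direct successor contributions + join point contributions
= 37 + 29 = 66

66


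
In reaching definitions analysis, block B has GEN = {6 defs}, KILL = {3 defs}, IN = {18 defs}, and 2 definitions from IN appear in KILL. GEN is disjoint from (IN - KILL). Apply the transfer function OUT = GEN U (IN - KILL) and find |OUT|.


IN - KILL: 18 - 2 = 16 surviving definitions
OUT = GEN + surviving = 6 + 16 = 22

22


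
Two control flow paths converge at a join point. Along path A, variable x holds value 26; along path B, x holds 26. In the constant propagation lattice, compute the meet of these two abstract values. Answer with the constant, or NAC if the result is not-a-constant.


Meet operation: if both paths give the same constant, result is that constant; if they differ, result is NAC (not-a-constant).
Path A: 26, Path B: 26 -> equal
Result: constant -> 26

26


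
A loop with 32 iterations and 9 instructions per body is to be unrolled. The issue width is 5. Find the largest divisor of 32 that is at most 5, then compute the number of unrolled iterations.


Largest divisor of 32 <= 5 is 4
New iterations = 32 / 4 = 8

8


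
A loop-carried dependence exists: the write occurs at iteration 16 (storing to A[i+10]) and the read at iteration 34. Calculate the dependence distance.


Distance = read iteration - write iteration
= 34 - 16 = 18

18


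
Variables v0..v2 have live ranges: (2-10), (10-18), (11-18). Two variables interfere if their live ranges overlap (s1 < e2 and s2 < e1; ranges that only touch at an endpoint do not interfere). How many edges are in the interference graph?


Check all pairs for overlapping intervals.
Two intervals (s1,e1) and (s2,e2) overlap if s1 < e2 and s2 < e1.
v0 (2-10) vs v1..v2: overlaps none -> 0
v1 (10-18) vs v2: overlaps v2 -> 1
Total overlapping pairs = 0 + 1 = 1

1


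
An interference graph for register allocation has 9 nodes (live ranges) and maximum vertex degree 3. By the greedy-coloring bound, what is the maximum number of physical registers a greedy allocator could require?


Greedy coloring never needs more than (max_degree + 1) colors: when coloring a vertex, at most max_degree neighbors are already colored.
Upper bound = 3 + 1 = 4

4


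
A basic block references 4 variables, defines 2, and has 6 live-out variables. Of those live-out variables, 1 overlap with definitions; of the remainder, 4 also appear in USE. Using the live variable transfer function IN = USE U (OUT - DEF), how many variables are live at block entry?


OUT - DEF: 6 - 1 = 5
|IN| = |USE| + |OUT - DEF| - |USE ∩ (OUT - DEF)| = 4 + 5 - 4 = 5

5


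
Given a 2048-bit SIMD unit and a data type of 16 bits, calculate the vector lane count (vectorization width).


Width = SIMD bits / data type bits
= 2048 / 16 = 128

128


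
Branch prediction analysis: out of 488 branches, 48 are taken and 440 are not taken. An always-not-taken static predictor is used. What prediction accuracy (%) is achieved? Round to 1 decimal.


Predictor: always-not-taken
Correct predictions = 440
Accuracy = 440 / 488 * 100 = 90.2%

90.2


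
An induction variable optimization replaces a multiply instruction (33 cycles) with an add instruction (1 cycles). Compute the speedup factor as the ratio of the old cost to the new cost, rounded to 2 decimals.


Ratio = mult_cost / add_cost = 33 / 1 = 33.0

33.0


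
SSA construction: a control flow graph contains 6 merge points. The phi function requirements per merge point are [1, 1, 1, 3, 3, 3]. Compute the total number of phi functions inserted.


Total phi functions = sum of phi functions at each join node
= 1 + 1 + 1 + 3 + 3 + 3 = 12

12


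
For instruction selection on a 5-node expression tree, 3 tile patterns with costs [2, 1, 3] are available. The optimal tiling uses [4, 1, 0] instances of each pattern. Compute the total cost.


Total cost = sum(count_i * cost_i)
= 4*2 + 1*1 + 0*3
= 9

9


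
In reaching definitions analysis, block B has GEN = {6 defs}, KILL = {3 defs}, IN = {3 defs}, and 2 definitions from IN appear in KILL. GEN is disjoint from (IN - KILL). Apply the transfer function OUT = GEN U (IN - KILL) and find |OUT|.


IN - KILL: 3 - 2 = 1 surviving definitions
OUT = GEN + surviving = 6 + 1 = 7

7


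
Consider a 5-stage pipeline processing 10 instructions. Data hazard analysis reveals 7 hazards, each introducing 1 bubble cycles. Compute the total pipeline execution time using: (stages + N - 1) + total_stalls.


Base cycles = 5 + 10 - 1 = 14
Total stalls = 7 * 1 = 7
Total = 14 + 7 = 21

21


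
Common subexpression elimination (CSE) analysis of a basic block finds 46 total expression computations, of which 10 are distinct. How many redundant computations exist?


CSE count = total expressions - unique expressions
= 46 - 10 = 36

36


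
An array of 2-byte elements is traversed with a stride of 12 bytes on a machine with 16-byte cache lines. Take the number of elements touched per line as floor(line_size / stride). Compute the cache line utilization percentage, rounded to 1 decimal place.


Elements per cache line = floor(16 / 12) = 1
Bytes used = 1 * 2 = 2
Utilization = 2 / 16 * 100 = 12.5%

12.5


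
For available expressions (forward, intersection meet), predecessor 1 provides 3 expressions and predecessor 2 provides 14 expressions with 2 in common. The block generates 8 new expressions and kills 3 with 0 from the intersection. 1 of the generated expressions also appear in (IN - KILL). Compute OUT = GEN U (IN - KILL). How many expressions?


IN = intersection of predecessors = 2
IN - KILL = 2 - 0 = 2
|OUT| = |GEN| + |IN - KILL| - |GEN ∩ (IN - KILL)| = 8 + 2 - 1 = 9

9


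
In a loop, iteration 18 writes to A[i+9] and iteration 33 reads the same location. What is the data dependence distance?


Distance = read iteration - write iteration
= 33 - 18 = 15

15


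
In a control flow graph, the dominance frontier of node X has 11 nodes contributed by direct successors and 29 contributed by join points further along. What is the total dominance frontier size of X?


DF(X) = direct successor contributions + join point contributions
= 11 + 29 = 40

40


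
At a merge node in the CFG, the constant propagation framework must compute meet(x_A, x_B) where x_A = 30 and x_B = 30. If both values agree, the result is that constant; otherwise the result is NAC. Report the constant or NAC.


Meet operation: if both paths give the same constant, result is that constant; if they differ, result is NAC (not-a-constant).
Path A: 30, Path B: 30 -> equal
Result: constant -> 30

30


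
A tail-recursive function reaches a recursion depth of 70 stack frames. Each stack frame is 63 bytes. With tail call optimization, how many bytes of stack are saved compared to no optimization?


Without TCO: 70 * 63 = 4410 bytes
With TCO: reuse 1 frame = 63 bytes
Savings = 4410 - 63 = 4347

4347


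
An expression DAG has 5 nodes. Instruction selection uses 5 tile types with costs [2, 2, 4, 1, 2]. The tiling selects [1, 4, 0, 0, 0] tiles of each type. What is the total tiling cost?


Total cost = sum(count_i * cost_i)
= 1*2 + 4*2 + 0*4 + 0*1 + 0*2
= 10

10


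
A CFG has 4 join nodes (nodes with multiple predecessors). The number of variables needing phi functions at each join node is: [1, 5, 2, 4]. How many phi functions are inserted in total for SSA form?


Total phi functions = sum of phi functions at each join node
= 1 + 5 + 2 + 4 = 12

12


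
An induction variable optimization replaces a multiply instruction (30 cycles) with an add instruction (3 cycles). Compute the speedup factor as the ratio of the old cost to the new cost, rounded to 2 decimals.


Ratio = mult_cost / add_cost = 30 / 3 = 10.0

10.0


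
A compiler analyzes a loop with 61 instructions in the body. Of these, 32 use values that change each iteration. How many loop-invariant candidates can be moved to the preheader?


Invariant candidates = total - loop-dependent
= 61 - 32 = 29

29


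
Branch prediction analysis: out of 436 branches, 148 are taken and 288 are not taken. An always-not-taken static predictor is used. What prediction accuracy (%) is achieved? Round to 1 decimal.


Predictor: always-not-taken
Correct predictions = 288
Accuracy = 288 / 436 * 100 = 66.1%

66.1


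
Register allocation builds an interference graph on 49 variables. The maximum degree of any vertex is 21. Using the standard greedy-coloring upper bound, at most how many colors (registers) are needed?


Greedy coloring never needs more than (max_degree + 1) colors: when coloring a vertex, at most max_degree neighbors are already colored.
Upper bound = 21 + 1 = 22

22


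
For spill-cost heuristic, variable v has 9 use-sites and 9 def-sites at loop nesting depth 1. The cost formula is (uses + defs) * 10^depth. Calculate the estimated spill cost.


uses + defs = 9 + 9 = 18
10^1 = 10
Spill cost = 18 * 10 = 180

180


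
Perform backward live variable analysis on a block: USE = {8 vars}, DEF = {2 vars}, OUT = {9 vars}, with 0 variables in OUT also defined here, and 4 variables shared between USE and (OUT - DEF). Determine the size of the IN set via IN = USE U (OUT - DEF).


OUT - DEF: 9 - 0 = 9
|IN| = |USE| + |OUT - DEF| - |USE ∩ (OUT - DEF)| = 8 + 9 - 4 = 13

13


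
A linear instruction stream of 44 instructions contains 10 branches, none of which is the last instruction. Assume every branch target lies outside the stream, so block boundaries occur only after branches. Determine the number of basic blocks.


With no in-sequence branch targets, the leaders are the first instruction plus the instruction after each branch.
Number of basic blocks = branches + 1
= 10 + 1 = 11

11


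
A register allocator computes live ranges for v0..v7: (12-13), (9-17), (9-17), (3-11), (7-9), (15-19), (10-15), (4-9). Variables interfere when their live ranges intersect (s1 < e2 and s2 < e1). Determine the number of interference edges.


Check all pairs for overlapping intervals.
Two intervals (s1,e1) and (s2,e2) overlap if s1 < e2 and s2 < e1.
v0 (12-13) vs v1..v7: overlaps v1, v2, v6 -> 3
v1 (9-17) vs v2..v7: overlaps v2, v3, v5, v6 -> 4
v2 (9-17) vs v3..v7: overlaps v3, v5, v6 -> 3
v3 (3-11) vs v4..v7: overlaps v4, v6, v7 -> 3
v4 (7-9) vs v5..v7: overlaps v7 -> 1
v5 (15-19) vs v6..v7: overlaps none -> 0
v6 (10-15) vs v7: overlaps none -> 0
Total overlapping pairs = 3 + 4 + 3 + 3 + 1 + 0 + 0 = 14

14


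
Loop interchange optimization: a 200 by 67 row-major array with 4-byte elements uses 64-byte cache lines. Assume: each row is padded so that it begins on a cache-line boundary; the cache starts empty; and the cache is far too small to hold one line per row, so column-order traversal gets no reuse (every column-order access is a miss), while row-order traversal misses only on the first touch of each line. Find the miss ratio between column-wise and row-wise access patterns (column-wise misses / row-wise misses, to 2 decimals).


Each row occupies 67 * 4 = 268 bytes and starts on a line boundary, so it spans ceil(268 / 64) = 5 cache lines.
Row-major traversal misses (one per line touched): 200 * ceil(67 * 4 / 64) = 1000
Column-major traversal misses (no reuse, every access misses): 200 * 67 = 13400
Ratio = 13400 / 1000 = 13.4

13.4


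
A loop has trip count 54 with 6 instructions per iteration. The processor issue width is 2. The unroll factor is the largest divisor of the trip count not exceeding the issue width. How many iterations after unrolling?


Largest divisor of 54 <= 2 is 2
New iterations = 54 / 2 = 27

27


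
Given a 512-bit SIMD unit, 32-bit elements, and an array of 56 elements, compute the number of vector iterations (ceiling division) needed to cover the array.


Width = 512 / 32 = 16 elements per vector op
Iterations = ceil(56 / 16) = 4

4


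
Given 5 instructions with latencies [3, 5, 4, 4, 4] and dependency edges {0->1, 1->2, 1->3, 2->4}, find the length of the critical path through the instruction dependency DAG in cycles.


Compute longest path through dependency graph: dist(Ik) = max over predecessors of dist + latency(Ik).
dist(I0) = latency 3 = 3
dist(I1) = dist(I0) + 5 = 3 + 5 = 8
dist(I2) = dist(I1) + 4 = 8 + 4 = 12
dist(I3) = dist(I1) + 4 = 8 + 4 = 12
dist(I4) = dist(I2) + 4 = 12 + 4 = 16
Critical path = max dist = 16

16


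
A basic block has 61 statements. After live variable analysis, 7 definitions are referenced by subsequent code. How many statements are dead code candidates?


Dead code = total statements - live definitions
= 61 - 7 = 54

54


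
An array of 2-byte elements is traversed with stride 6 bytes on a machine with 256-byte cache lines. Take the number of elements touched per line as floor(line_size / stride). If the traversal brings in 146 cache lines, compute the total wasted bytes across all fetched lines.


Elements per line = floor(256 / 6) = 42
Bytes used per line = 42 * 2 = 84
Wasted per line = 256 - 84 = 172
Total wasted = 172 * 146 = 25112

25112


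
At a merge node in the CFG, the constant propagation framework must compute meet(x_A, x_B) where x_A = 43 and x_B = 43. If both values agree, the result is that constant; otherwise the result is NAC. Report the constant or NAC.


Meet operation: if both paths give the same constant, result is that constant; if they differ, result is NAC (not-a-constant).
Path A: 43, Path B: 43 -> equal
Result: constant -> 43

43


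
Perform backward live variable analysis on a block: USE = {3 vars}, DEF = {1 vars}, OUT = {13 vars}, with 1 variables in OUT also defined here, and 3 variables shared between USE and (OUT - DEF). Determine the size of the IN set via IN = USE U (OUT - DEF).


OUT - DEF: 13 - 1 = 12
|IN| = |USE| + |OUT - DEF| - |USE ∩ (OUT - DEF)| = 3 + 12 - 3 = 12

12


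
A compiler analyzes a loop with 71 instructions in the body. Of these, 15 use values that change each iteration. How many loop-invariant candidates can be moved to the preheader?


Invariant candidates = total - loop-dependent
= 71 - 15 = 56

56


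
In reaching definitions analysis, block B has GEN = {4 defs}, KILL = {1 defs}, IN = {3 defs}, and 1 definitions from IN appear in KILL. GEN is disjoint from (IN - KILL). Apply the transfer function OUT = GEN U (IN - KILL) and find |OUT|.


IN - KILL: 3 - 1 = 2 surviving definitions
OUT = GEN + surviving = 4 + 2 = 6

6


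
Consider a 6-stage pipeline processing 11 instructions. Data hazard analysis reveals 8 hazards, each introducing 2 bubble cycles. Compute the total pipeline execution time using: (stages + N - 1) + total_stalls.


Base cycles = 6 + 11 - 1 = 16
Total stalls = 8 * 2 = 16
Total = 16 + 16 = 32

32


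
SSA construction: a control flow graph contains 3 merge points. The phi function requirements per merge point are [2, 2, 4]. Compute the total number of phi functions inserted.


Total phi functions = sum of phi functions at each join node
= 2 + 2 + 4 = 8

8


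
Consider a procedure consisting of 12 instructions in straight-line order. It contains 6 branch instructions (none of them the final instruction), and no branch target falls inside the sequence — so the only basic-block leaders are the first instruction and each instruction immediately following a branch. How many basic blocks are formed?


With no in-sequence branch targets, the leaders are the first instruction plus the instruction after each branch.
Number of basic blocks = branches + 1
= 6 + 1 = 7

7


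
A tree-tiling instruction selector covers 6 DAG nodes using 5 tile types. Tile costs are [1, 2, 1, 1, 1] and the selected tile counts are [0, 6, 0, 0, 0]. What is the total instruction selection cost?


Total cost = sum(count_i * cost_i)
= 0*1 + 6*2 + 0*1 + 0*1 + 0*1
= 12

12


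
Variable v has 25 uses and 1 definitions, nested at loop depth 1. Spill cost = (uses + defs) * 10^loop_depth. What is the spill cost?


uses + defs = 25 + 1 = 26
10^1 = 10
Spill cost = 26 * 10 = 260

260


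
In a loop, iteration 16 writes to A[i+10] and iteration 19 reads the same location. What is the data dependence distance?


Distance = read iteration - write iteration
= 19 - 16 = 3

3


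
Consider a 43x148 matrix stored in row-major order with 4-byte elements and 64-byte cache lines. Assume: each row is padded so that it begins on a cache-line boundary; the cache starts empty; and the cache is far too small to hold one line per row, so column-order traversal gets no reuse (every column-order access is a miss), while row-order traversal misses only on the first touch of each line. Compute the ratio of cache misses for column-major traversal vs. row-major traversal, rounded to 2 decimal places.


Each row occupies 148 * 4 = 592 bytes and starts on a line boundary, so it spans ceil(592 / 64) = 10 cache lines.
Row-major traversal misses (one per line touched): 43 * ceil(148 * 4 / 64) = 430
Column-major traversal misses (no reuse, every access misses): 43 * 148 = 6364
Ratio = 6364 / 430 = 14.8

14.8


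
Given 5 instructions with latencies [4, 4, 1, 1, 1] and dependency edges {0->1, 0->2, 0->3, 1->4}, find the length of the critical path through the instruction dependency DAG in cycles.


Compute longest path through dependency graph: dist(Ik) = max over predecessors of dist + latency(Ik).
dist(I0) = latency 4 = 4
dist(I1) = dist(I0) + 4 = 4 + 4 = 8
dist(I2) = dist(I0) + 1 = 4 + 1 = 5
dist(I3) = dist(I0) + 1 = 4 + 1 = 5
dist(I4) = dist(I1) + 1 = 8 + 1 = 9
Critical path = max dist = 9

9


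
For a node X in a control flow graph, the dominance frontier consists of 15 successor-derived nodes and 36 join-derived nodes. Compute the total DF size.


DF(X) = direct successor contributions + join point contributions
= 15 + 36 = 51

51


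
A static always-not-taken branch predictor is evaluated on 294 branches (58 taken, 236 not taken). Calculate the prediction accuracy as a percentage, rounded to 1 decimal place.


Predictor: always-not-taken
Correct predictions = 236
Accuracy = 236 / 294 * 100 = 80.3%

80.3


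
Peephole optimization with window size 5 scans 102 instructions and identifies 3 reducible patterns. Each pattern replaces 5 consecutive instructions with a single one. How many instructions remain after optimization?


Each match removes 4 instructions.
Total removed = 3 * 4 = 12
Remaining = 102 - 12 = 90

90


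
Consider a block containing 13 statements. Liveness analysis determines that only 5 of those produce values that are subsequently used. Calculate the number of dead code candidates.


Dead code = total statements - live definitions
= 13 - 5 = 8

8


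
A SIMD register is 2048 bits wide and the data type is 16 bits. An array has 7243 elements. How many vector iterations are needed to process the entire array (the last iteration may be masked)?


Width = 2048 / 16 = 128 elements per vector op
Iterations = ceil(7243 / 128) = 57

57


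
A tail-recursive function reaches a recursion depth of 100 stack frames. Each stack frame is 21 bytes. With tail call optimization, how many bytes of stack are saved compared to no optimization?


Without TCO: 100 * 21 = 2100 bytes
With TCO: reuse 1 frame = 21 bytes
Savings = 2100 - 21 = 2079

2079


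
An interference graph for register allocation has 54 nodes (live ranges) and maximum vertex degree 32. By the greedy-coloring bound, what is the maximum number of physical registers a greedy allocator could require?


Greedy coloring never needs more than (max_degree + 1) colors: when coloring a vertex, at most max_degree neighbors are already colored.
Upper bound = 32 + 1 = 33

33


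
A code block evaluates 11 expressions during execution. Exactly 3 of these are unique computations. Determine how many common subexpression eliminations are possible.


CSE count = total expressions - unique expressions
= 11 - 3 = 8

8


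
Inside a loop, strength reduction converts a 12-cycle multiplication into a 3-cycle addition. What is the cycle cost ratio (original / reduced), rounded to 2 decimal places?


Ratio = mult_cost / add_cost = 12 / 3 = 4.0

4.0


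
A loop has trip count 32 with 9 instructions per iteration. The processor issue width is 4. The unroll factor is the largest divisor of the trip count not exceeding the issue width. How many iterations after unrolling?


Largest divisor of 32 <= 4 is 4
New iterations = 32 / 4 = 8

8


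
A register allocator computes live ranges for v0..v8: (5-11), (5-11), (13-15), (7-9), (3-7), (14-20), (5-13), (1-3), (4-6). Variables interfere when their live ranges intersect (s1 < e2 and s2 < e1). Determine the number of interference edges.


Check all pairs for overlapping intervals.
Two intervals (s1,e1) and (s2,e2) overlap if s1 < e2 and s2 < e1.
v0 (5-11) vs v1..v8: overlaps v1, v3, v4, v6, v8 -> 5
v1 (5-11) vs v2..v8: overlaps v3, v4, v6, v8 -> 4
v2 (13-15) vs v3..v8: overlaps v5 -> 1
v3 (7-9) vs v4..v8: overlaps v6 -> 1
v4 (3-7) vs v5..v8: overlaps v6, v8 -> 2
v5 (14-20) vs v6..v8: overlaps none -> 0
v6 (5-13) vs v7..v8: overlaps v8 -> 1
v7 (1-3) vs v8: overlaps none -> 0
Total overlapping pairs = 5 + 4 + 1 + 1 + 2 + 0 + 1 + 0 = 14

14


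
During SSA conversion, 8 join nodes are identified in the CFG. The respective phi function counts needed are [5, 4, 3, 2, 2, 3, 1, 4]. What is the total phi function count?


Total phi functions = sum of phi functions at each join node
= 5 + 4 + 3 + 2 + 2 + 3 + 1 + 4 = 24

24


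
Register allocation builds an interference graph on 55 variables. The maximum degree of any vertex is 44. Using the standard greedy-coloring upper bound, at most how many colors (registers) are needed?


Greedy coloring never needs more than (max_degree + 1) colors: when coloring a vertex, at most max_degree neighbors are already colored.
Upper bound = 44 + 1 = 45

45


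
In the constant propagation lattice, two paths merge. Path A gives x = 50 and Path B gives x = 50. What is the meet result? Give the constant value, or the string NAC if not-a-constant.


Meet operation: if both paths give the same constant, result is that constant; if they differ, result is NAC (not-a-constant).
Path A: 50, Path B: 50 -> equal
Result: constant -> 50

50


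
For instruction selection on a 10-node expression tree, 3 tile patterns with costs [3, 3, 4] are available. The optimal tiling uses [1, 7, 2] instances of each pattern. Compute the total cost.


Total cost = sum(count_i * cost_i)
= 1*3 + 7*3 + 2*4
= 32

32


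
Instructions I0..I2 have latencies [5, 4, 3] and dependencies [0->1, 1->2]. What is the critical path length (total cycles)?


Compute longest path through dependency graph: dist(Ik) = max over predecessors of dist + latency(Ik).
dist(I0) = latency 5 = 5
dist(I1) = dist(I0) + 4 = 5 + 4 = 9
dist(I2) = dist(I1) + 3 = 9 + 3 = 12
Critical path = max dist = 12

12


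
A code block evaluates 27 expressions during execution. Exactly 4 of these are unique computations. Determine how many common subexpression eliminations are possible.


CSE count = total expressions - unique expressions
= 27 - 4 = 23

23


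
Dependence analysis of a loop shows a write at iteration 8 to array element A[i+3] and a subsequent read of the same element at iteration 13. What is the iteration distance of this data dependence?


Distance = read iteration - write iteration
= 13 - 8 = 5

5


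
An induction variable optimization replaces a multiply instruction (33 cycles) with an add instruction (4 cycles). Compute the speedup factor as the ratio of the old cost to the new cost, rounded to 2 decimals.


Ratio = mult_cost / add_cost = 33 / 4 = 8.25

8.25


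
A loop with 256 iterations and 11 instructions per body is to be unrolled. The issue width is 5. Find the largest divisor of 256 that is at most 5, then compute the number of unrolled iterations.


Largest divisor of 256 <= 5 is 4
New iterations = 256 / 4 = 64

64


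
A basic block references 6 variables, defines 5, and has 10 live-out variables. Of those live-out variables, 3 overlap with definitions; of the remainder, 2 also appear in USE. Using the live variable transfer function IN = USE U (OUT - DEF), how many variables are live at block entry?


OUT - DEF: 10 - 3 = 7
|IN| = |USE| + |OUT - DEF| - |USE ∩ (OUT - DEF)| = 6 + 7 - 2 = 11

11


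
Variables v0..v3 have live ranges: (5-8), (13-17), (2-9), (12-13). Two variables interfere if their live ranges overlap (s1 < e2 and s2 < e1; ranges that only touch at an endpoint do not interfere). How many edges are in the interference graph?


Check all pairs for overlapping intervals.
Two intervals (s1,e1) and (s2,e2) overlap if s1 < e2 and s2 < e1.
v0 (5-8) vs v1..v3: overlaps v2 -> 1
v1 (13-17) vs v2..v3: overlaps none -> 0
v2 (2-9) vs v3: overlaps none -> 0
Total overlapping pairs = 1 + 0 + 0 = 1

1


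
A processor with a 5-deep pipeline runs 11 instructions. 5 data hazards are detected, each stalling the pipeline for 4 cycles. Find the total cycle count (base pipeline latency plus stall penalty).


Base cycles = 5 + 11 - 1 = 15
Total stalls = 5 * 4 = 20
Total = 15 + 20 = 35

35


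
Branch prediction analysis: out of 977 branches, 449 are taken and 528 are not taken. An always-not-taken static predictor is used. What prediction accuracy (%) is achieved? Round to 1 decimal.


Predictor: always-not-taken
Correct predictions = 528
Accuracy = 528 / 977 * 100 = 54.0%

54.0


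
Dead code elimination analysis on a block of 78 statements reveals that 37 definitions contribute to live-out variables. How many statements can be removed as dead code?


Dead code = total statements - live definitions
= 78 - 37 = 41

41


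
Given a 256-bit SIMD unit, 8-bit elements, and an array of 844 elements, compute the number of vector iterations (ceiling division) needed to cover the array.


Width = 256 / 8 = 32 elements per vector op
Iterations = ceil(844 / 32) = 27

27


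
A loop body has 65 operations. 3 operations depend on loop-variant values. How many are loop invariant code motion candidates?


Invariant candidates = total - loop-dependent
= 65 - 3 = 62

62


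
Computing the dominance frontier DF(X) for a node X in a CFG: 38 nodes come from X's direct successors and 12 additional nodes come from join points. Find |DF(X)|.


DF(X) = direct successor contributions + join point contributions
= 38 + 12 = 50

50


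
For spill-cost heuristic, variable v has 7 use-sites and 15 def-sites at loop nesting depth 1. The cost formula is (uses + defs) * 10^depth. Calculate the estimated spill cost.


uses + defs = 7 + 15 = 22
10^1 = 10
Spill cost = 22 * 10 = 220

220


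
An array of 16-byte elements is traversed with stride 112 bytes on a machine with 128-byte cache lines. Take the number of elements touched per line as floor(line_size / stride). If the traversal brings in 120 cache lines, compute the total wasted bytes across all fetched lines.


Elements per line = floor(128 / 112) = 1
Bytes used per line = 1 * 16 = 16
Wasted per line = 128 - 16 = 112
Total wasted = 112 * 120 = 13440

13440


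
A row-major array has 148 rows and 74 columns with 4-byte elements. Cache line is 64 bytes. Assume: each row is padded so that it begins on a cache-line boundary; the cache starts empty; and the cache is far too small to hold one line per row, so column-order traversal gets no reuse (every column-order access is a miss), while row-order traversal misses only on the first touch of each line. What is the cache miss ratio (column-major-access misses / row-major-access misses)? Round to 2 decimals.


Each row occupies 74 * 4 = 296 bytes and starts on a line boundary, so it spans ceil(296 / 64) = 5 cache lines.
Row-major traversal misses (one per line touched): 148 * ceil(74 * 4 / 64) = 740
Column-major traversal misses (no reuse, every access misses): 148 * 74 = 10952
Ratio = 10952 / 740 = 14.8

14.8


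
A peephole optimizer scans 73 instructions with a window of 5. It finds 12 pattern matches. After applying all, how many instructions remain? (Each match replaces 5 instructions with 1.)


Each match removes 4 instructions.
Total removed = 12 * 4 = 48
Remaining = 73 - 48 = 25

25


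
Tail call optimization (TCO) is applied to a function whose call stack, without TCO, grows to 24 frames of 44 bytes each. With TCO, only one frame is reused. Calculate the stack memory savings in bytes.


Without TCO: 24 * 44 = 1056 bytes
With TCO: reuse 1 frame = 44 bytes
Savings = 1056 - 44 = 1012

1012


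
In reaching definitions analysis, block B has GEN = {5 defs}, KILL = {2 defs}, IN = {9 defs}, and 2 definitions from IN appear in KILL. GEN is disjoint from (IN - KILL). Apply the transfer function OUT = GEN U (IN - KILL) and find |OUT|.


IN - KILL: 9 - 2 = 7 surviving definitions
OUT = GEN + surviving = 5 + 7 = 12

12


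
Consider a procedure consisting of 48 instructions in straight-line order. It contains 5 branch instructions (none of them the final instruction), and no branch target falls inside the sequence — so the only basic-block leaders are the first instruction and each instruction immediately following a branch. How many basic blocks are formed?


With no in-sequence branch targets, the leaders are the first instruction plus the instruction after each branch.
Number of basic blocks = branches + 1
= 5 + 1 = 6

6


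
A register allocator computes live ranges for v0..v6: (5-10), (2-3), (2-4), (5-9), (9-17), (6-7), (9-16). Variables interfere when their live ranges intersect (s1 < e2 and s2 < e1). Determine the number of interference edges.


Check all pairs for overlapping intervals.
Two intervals (s1,e1) and (s2,e2) overlap if s1 < e2 and s2 < e1.
v0 (5-10) vs v1..v6: overlaps v3, v4, v5, v6 -> 4
v1 (2-3) vs v2..v6: overlaps v2 -> 1
v2 (2-4) vs v3..v6: overlaps none -> 0
v3 (5-9) vs v4..v6: overlaps v5 -> 1
v4 (9-17) vs v5..v6: overlaps v6 -> 1
v5 (6-7) vs v6: overlaps none -> 0
Total overlapping pairs = 4 + 1 + 0 + 1 + 1 + 0 = 7

7


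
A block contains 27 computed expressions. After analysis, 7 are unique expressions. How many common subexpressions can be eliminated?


CSE count = total expressions - unique expressions
= 27 - 7 = 20

20


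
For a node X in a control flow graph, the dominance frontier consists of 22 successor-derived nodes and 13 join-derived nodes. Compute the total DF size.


DF(X) = direct successor contributions + join point contributions
= 22 + 13 = 35

35


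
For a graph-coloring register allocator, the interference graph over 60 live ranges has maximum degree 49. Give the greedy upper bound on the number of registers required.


Greedy coloring never needs more than (max_degree + 1) colors: when coloring a vertex, at most max_degree neighbors are already colored.
Upper bound = 49 + 1 = 50

50


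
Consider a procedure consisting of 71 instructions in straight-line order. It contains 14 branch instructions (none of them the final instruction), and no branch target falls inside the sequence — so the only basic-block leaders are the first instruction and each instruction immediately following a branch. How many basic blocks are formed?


With no in-sequence branch targets, the leaders are the first instruction plus the instruction after each branch.
Number of basic blocks = branches + 1
= 14 + 1 = 15

15


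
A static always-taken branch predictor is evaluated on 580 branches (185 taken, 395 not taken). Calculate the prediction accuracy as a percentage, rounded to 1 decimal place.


Predictor: always-taken
Correct predictions = 185
Accuracy = 185 / 580 * 100 = 31.9%

31.9


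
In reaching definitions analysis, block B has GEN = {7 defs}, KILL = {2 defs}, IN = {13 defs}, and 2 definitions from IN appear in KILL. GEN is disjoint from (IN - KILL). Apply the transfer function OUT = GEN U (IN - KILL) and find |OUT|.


IN - KILL: 13 - 2 = 11 surviving definitions
OUT = GEN + surviving = 7 + 11 = 18

18


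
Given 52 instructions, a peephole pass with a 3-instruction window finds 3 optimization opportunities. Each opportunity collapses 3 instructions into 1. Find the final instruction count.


Each match removes 2 instructions.
Total removed = 3 * 2 = 6
Remaining = 52 - 6 = 46

46


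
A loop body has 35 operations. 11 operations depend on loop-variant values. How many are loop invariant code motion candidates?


Invariant candidates = total - loop-dependent
= 35 - 11 = 24

24
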